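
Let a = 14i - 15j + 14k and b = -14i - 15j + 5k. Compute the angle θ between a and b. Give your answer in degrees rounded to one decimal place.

a · b = 14·(-14) + (-15)·(-15) + 14·5 = -196 + 225 + 70 = 99
|a|² = 196 + 225 + 196 = 617,  |a| = √617 ≈ 24.839485
|b|² = 196 + 225 + 25 = 446,  |b| = √446 ≈ 21.118712
cos θ = 99 / (24.839485 · 21.118712) ≈ 0.18872
θ = arccos(0.18872) ≈ 79.1°

79.1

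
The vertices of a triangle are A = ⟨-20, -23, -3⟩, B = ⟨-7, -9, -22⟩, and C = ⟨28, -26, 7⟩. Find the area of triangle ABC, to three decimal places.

AB = (13, 14, -19),  AC = (48, -3, 10)
i: 14·10 - (-19)·(-3) = 140 - 57 = 83
j: (-19)·48 - 13·10 = -912 - 130 = -1042
k: 13·(-3) - 14·48 = -39 - 672 = -711
AB × AC = (83, -1042, -711)
|AB × AC| = √1598174 ≈ 1264.1891
area = ½ · 1264.1891 ≈ 632.095

632.095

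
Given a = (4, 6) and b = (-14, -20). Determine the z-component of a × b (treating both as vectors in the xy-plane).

4

4·(-20) - 6·(-14) = -80 - (-84) = 4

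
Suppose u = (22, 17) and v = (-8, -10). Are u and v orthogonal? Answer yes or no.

no

u · v = 22·(-8) + 17·(-10) = -176 - 170 = -346
Nonzero, so the vectors are not orthogonal.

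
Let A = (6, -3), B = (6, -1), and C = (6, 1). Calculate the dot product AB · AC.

AB = B − A = (0, 2)
AC = C − A = (0, 4)
AB · AC = 0·0 + 2·4 = 0 + 8 = 8

8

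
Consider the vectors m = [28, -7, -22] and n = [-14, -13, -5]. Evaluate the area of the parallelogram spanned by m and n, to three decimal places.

i: (-7)·(-5) - (-22)·(-13) = 35 - 286 = -251
j: (-22)·(-14) - 28·(-5) = 308 - (-140) = 448
k: 28·(-13) - (-7)·(-14) = -364 - 98 = -462
m × n = (-251, 448, -462)
|m × n| = √((-251)² + 448² + (-462)²) = √477149 ≈ 690.7597

690.760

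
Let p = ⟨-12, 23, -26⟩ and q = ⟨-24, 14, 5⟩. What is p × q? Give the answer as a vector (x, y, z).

(479, 684, 384)

i: 23·5 - (-26)·14 = 115 - (-364) = 479
j: (-26)·(-24) - (-12)·5 = 624 - (-60) = 684
k: (-12)·14 - 23·(-24) = -168 - (-552) = 384
p × q = (479, 684, 384)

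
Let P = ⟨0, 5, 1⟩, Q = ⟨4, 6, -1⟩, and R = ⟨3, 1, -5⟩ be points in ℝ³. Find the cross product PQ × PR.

PQ = (4, 1, -2)
PR = (3, -4, -6)
i: 1·(-6) - (-2)·(-4) = -6 - 8 = -14
j: (-2)·3 - 4·(-6) = -6 - (-24) = 18
k: 4·(-4) - 1·3 = -16 - 3 = -19
PQ × PR = (-14, 18, -19)

(-14, 18, -19)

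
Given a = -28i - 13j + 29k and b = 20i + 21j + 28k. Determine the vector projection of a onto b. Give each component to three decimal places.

(-0.258, -0.271, -0.362)

a · b = (-28)·20 + (-13)·21 + 29·28 = -560 - 273 + 812 = -21
|b|² = 400 + 441 + 784 = 1625
proj_b a = (-21/1625) · (20, 21, 28) ≈ (-0.258, -0.271, -0.362)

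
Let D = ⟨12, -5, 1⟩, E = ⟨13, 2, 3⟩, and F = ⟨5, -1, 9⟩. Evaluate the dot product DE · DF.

DE = E − D = (1, 7, 2)
DF = F − D = (-7, 4, 8)
DE · DF = 1·(-7) + 7·4 + 2·8 = -7 + 28 + 16 = 37

37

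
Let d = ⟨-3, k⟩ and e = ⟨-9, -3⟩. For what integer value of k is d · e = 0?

9

d · e = (-3)·(-9) + k·(-3) = 27 - 3k
Set equal to 0: -3k = -27, so k = 9.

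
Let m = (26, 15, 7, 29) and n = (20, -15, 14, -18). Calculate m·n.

-129

m · n = 26·20 + 15·(-15) + 7·14 + 29·(-18) = 520 - 225 + 98 - 522 = -129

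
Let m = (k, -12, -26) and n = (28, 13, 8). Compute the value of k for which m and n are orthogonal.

m · n = k·28 + (-12)·13 + (-26)·8 = -364 + 28k
Set equal to 0: 28k = 364, so k = 13.

13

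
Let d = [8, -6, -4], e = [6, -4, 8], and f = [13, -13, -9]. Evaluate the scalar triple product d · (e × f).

e × f:
i: (-4)·(-9) - 8·(-13) = 36 - (-104) = 140
j: 8·13 - 6·(-9) = 104 - (-54) = 158
k: 6·(-13) - (-4)·13 = -78 - (-52) = -26
e × f = (140, 158, -26)
d · (e × f) = 8·140 + (-6)·158 + (-4)·(-26) = 1120 - 948 + 104 = 276

276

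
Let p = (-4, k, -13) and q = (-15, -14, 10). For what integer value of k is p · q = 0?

p · q = (-4)·(-15) + k·(-14) + (-13)·10 = -70 - 14k
Set equal to 0: -14k = 70, so k = -5.

-5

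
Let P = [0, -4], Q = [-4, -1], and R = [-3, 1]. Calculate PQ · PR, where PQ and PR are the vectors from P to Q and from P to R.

27

PQ = Q − P = (-4, 3)
PR = R − P = (-3, 5)
PQ · PR = (-4)·(-3) + 3·5 = 12 + 15 = 27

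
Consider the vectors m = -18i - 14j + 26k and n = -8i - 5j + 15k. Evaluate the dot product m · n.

604

m · n = (-18)·(-8) + (-14)·(-5) + 26·15 = 144 + 70 + 390 = 604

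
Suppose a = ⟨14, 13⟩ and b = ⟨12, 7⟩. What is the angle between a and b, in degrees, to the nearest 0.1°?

12.6

a · b = 14·12 + 13·7 = 168 + 91 = 259
|a|² = 196 + 169 = 365,  |a| = √365 ≈ 19.104973
|b|² = 144 + 49 = 193,  |b| = √193 ≈ 13.892444
cos θ = 259 / (19.104973 · 13.892444) ≈ 0.97583
θ = arccos(0.97583) ≈ 12.6°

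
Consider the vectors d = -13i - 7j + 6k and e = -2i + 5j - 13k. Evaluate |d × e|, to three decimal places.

206.695

i: (-7)·(-13) - 6·5 = 91 - 30 = 61
j: 6·(-2) - (-13)·(-13) = -12 - 169 = -181
k: (-13)·5 - (-7)·(-2) = -65 - 14 = -79
d × e = (61, -181, -79)
|d × e| = √(61² + (-181)² + (-79)²) = √42723 ≈ 206.6954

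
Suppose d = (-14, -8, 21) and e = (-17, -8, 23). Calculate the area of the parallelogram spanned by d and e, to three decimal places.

45.354

i: (-8)·23 - 21·(-8) = -184 - (-168) = -16
j: 21·(-17) - (-14)·23 = -357 - (-322) = -35
k: (-14)·(-8) - (-8)·(-17) = 112 - 136 = -24
d × e = (-16, -35, -24)
|d × e| = √((-16)² + (-35)² + (-24)²) = √2057 ≈ 45.3542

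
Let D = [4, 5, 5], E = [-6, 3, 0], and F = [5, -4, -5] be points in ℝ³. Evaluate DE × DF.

DE = (-10, -2, -5)
DF = (1, -9, -10)
i: (-2)·(-10) - (-5)·(-9) = 20 - 45 = -25
j: (-5)·1 - (-10)·(-10) = -5 - 100 = -105
k: (-10)·(-9) - (-2)·1 = 90 - (-2) = 92
DE × DF = (-25, -105, 92)

(-25, -105, 92)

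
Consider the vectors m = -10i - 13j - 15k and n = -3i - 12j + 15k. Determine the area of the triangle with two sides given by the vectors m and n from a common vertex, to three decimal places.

215.181

i: (-13)·15 - (-15)·(-12) = -195 - 180 = -375
j: (-15)·(-3) - (-10)·15 = 45 - (-150) = 195
k: (-10)·(-12) - (-13)·(-3) = 120 - 39 = 81
m × n = (-375, 195, 81)
|m × n| = √((-375)² + 195² + 81²) = √185211 ≈ 430.3615
area = ½ · 430.3615 ≈ 215.181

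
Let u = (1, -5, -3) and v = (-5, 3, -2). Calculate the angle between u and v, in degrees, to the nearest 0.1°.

u · v = 1·(-5) + (-5)·3 + (-3)·(-2) = -5 - 15 + 6 = -14
|u|² = 1 + 25 + 9 = 35,  |u| = √35 ≈ 5.916080
|v|² = 25 + 9 + 4 = 38,  |v| = √38 ≈ 6.164414
cos θ = -14 / (5.916080 · 6.164414) ≈ -0.38389
θ = arccos(-0.38389) ≈ 112.6°

112.6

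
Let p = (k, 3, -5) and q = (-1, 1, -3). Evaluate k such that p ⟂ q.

p · q = k·(-1) + 3·1 + (-5)·(-3) = 18 - 1k
Set equal to 0: -1k = -18, so k = 18.

18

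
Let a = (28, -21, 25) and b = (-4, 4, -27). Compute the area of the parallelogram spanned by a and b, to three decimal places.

i: (-21)·(-27) - 25·4 = 567 - 100 = 467
j: 25·(-4) - 28·(-27) = -100 - (-756) = 656
k: 28·4 - (-21)·(-4) = 112 - 84 = 28
a × b = (467, 656, 28)
|a × b| = √(467² + 656² + 28²) = √649209 ≈ 805.7351

805.735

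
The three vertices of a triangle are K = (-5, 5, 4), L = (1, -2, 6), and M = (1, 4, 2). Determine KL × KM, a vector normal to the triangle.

(16, 24, 36)

KL = (6, -7, 2)
KM = (6, -1, -2)
i: (-7)·(-2) - 2·(-1) = 14 - (-2) = 16
j: 2·6 - 6·(-2) = 12 - (-12) = 24
k: 6·(-1) - (-7)·6 = -6 - (-42) = 36
KL × KM = (16, 24, 36)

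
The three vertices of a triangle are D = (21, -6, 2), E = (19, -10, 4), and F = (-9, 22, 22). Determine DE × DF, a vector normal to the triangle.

DE = (-2, -4, 2)
DF = (-30, 28, 20)
i: (-4)·20 - 2·28 = -80 - 56 = -136
j: 2·(-30) - (-2)·20 = -60 - (-40) = -20
k: (-2)·28 - (-4)·(-30) = -56 - 120 = -176
DE × DF = (-136, -20, -176)

(-136, -20, -176)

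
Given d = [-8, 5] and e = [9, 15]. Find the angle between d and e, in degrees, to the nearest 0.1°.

89.0

d · e = (-8)·9 + 5·15 = -72 + 75 = 3
|d|² = 64 + 25 = 89,  |d| = √89 ≈ 9.433981
|e|² = 81 + 225 = 306,  |e| = √306 ≈ 17.492856
cos θ = 3 / (9.433981 · 17.492856) ≈ 0.01818
θ = arccos(0.01818) ≈ 89.0°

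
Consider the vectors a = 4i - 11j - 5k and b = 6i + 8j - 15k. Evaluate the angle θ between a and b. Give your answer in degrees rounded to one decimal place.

a · b = 4·6 + (-11)·8 + (-5)·(-15) = 24 - 88 + 75 = 11
|a|² = 16 + 121 + 25 = 162,  |a| = √162 ≈ 12.727922
|b|² = 36 + 64 + 225 = 325,  |b| = √325 ≈ 18.027756
cos θ = 11 / (12.727922 · 18.027756) ≈ 0.04794
θ = arccos(0.04794) ≈ 87.3°

87.3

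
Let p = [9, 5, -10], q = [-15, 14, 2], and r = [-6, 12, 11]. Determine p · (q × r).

2895

q × r:
i: 14·11 - 2·12 = 154 - 24 = 130
j: 2·(-6) - (-15)·11 = -12 - (-165) = 153
k: (-15)·12 - 14·(-6) = -180 - (-84) = -96
q × r = (130, 153, -96)
p · (q × r) = 9·130 + 5·153 + (-10)·(-96) = 1170 + 765 + 960 = 2895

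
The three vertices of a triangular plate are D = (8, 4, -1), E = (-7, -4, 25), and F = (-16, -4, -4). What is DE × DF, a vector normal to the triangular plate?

(232, -669, -72)

DE = (-15, -8, 26)
DF = (-24, -8, -3)
i: (-8)·(-3) - 26·(-8) = 24 - (-208) = 232
j: 26·(-24) - (-15)·(-3) = -624 - 45 = -669
k: (-15)·(-8) - (-8)·(-24) = 120 - 192 = -72
DE × DF = (232, -669, -72)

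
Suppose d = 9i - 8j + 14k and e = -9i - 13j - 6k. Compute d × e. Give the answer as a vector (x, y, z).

(230, -72, -189)

i: (-8)·(-6) - 14·(-13) = 48 - (-182) = 230
j: 14·(-9) - 9·(-6) = -126 - (-54) = -72
k: 9·(-13) - (-8)·(-9) = -117 - 72 = -189
d × e = (230, -72, -189)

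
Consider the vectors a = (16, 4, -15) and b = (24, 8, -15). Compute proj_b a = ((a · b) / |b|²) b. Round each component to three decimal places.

a · b = 16·24 + 4·8 + (-15)·(-15) = 384 + 32 + 225 = 641
|b|² = 576 + 64 + 225 = 865
proj_b a = (641/865) · (24, 8, -15) ≈ (17.785, 5.928, -11.116)

(17.785, 5.928, -11.116)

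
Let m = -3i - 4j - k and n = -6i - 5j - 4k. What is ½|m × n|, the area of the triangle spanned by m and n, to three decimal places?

i: (-4)·(-4) - (-1)·(-5) = 16 - 5 = 11
j: (-1)·(-6) - (-3)·(-4) = 6 - 12 = -6
k: (-3)·(-5) - (-4)·(-6) = 15 - 24 = -9
m × n = (11, -6, -9)
|m × n| = √(11² + (-6)² + (-9)²) = √238 ≈ 15.4272
area = ½ · 15.4272 ≈ 7.714

7.714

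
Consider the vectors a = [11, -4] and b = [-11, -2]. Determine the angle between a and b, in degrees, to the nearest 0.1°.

149.7

a · b = 11·(-11) + (-4)·(-2) = -121 + 8 = -113
|a|² = 121 + 16 = 137,  |a| = √137 ≈ 11.704700
|b|² = 121 + 4 = 125,  |b| = √125 ≈ 11.180340
cos θ = -113 / (11.704700 · 11.180340) ≈ -0.86350
θ = arccos(-0.86350) ≈ 149.7°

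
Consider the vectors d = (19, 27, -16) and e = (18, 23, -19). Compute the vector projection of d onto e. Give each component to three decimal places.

d · e = 19·18 + 27·23 + (-16)·(-19) = 342 + 621 + 304 = 1267
|e|² = 324 + 529 + 361 = 1214
proj_e d = (1267/1214) · (18, 23, -19) ≈ (18.786, 24.004, -19.829)

(18.786, 24.004, -19.829)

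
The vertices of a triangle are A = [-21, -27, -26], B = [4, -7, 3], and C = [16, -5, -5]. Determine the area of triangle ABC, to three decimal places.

AB = (25, 20, 29),  AC = (37, 22, 21)
i: 20·21 - 29·22 = 420 - 638 = -218
j: 29·37 - 25·21 = 1073 - 525 = 548
k: 25·22 - 20·37 = 550 - 740 = -190
AB × AC = (-218, 548, -190)
|AB × AC| = √383928 ≈ 619.6192
area = ½ · 619.6192 ≈ 309.810

309.810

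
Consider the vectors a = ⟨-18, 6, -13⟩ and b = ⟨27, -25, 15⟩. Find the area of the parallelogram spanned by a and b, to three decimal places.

380.434

i: 6·15 - (-13)·(-25) = 90 - 325 = -235
j: (-13)·27 - (-18)·15 = -351 - (-270) = -81
k: (-18)·(-25) - 6·27 = 450 - 162 = 288
a × b = (-235, -81, 288)
|a × b| = √((-235)² + (-81)² + 288²) = √144730 ≈ 380.4340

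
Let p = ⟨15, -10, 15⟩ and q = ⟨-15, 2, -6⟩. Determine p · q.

-335

p · q = 15·(-15) + (-10)·2 + 15·(-6) = -225 - 20 - 90 = -335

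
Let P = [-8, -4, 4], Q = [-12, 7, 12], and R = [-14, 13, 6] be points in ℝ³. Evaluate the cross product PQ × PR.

PQ = (-4, 11, 8)
PR = (-6, 17, 2)
i: 11·2 - 8·17 = 22 - 136 = -114
j: 8·(-6) - (-4)·2 = -48 - (-8) = -40
k: (-4)·17 - 11·(-6) = -68 - (-66) = -2
PQ × PR = (-114, -40, -2)

(-114, -40, -2)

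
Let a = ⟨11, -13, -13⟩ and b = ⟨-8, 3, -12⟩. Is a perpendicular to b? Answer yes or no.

no

a · b = 11·(-8) + (-13)·3 + (-13)·(-12) = -88 - 39 + 156 = 29
Nonzero, so the vectors are not orthogonal.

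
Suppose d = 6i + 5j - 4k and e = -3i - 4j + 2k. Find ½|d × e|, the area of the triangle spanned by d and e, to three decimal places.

5.408

i: 5·2 - (-4)·(-4) = 10 - 16 = -6
j: (-4)·(-3) - 6·2 = 12 - 12 = 0
k: 6·(-4) - 5·(-3) = -24 - (-15) = -9
d × e = (-6, 0, -9)
|d × e| = √((-6)² + 0² + (-9)²) = √117 ≈ 10.8167
area = ½ · 10.8167 ≈ 5.408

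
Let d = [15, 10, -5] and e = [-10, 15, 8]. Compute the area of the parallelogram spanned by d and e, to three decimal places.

366.811

i: 10·8 - (-5)·15 = 80 - (-75) = 155
j: (-5)·(-10) - 15·8 = 50 - 120 = -70
k: 15·15 - 10·(-10) = 225 - (-100) = 325
d × e = (155, -70, 325)
|d × e| = √(155² + (-70)² + 325²) = √134550 ≈ 366.8106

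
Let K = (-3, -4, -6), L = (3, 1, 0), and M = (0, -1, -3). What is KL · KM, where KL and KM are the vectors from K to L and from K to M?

KL = L − K = (6, 5, 6)
KM = M − K = (3, 3, 3)
KL · KM = 6·3 + 5·3 + 6·3 = 18 + 15 + 18 = 51

51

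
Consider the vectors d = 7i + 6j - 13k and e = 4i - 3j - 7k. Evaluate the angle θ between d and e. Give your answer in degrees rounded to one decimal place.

42.5

d · e = 7·4 + 6·(-3) + (-13)·(-7) = 28 - 18 + 91 = 101
|d|² = 49 + 36 + 169 = 254,  |d| = √254 ≈ 15.937377
|e|² = 16 + 9 + 49 = 74,  |e| = √74 ≈ 8.602325
cos θ = 101 / (15.937377 · 8.602325) ≈ 0.73670
θ = arccos(0.73670) ≈ 42.5°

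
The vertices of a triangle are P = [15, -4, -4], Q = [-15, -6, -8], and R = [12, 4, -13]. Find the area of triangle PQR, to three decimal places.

PQ = (-30, -2, -4),  PR = (-3, 8, -9)
i: (-2)·(-9) - (-4)·8 = 18 - (-32) = 50
j: (-4)·(-3) - (-30)·(-9) = 12 - 270 = -258
k: (-30)·8 - (-2)·(-3) = -240 - 6 = -246
PQ × PR = (50, -258, -246)
|PQ × PR| = √129580 ≈ 359.9722
area = ½ · 359.9722 ≈ 179.986

179.986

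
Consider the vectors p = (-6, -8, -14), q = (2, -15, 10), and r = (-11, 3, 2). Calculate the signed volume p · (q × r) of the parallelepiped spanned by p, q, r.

3498

q × r:
i: (-15)·2 - 10·3 = -30 - 30 = -60
j: 10·(-11) - 2·2 = -110 - 4 = -114
k: 2·3 - (-15)·(-11) = 6 - 165 = -159
q × r = (-60, -114, -159)
p · (q × r) = (-6)·(-60) + (-8)·(-114) + (-14)·(-159) = 360 + 912 + 2226 = 3498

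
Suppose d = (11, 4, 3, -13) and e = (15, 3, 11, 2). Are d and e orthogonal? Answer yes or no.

d · e = 11·15 + 4·3 + 3·11 + (-13)·2 = 165 + 12 + 33 - 26 = 184
Nonzero, so the vectors are not orthogonal.

no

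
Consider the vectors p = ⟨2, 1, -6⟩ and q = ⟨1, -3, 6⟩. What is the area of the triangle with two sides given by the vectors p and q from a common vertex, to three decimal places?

11.369

i: 1·6 - (-6)·(-3) = 6 - 18 = -12
j: (-6)·1 - 2·6 = -6 - 12 = -18
k: 2·(-3) - 1·1 = -6 - 1 = -7
p × q = (-12, -18, -7)
|p × q| = √((-12)² + (-18)² + (-7)²) = √517 ≈ 22.7376
area = ½ · 22.7376 ≈ 11.369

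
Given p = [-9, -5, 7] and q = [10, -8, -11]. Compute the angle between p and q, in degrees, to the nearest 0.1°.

p · q = (-9)·10 + (-5)·(-8) + 7·(-11) = -90 + 40 - 77 = -127
|p|² = 81 + 25 + 49 = 155,  |p| = √155 ≈ 12.449900
|q|² = 100 + 64 + 121 = 285,  |q| = √285 ≈ 16.881943
cos θ = -127 / (12.449900 · 16.881943) ≈ -0.60425
θ = arccos(-0.60425) ≈ 127.2°

127.2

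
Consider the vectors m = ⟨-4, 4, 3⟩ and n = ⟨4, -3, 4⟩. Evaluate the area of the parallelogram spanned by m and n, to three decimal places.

i: 4·4 - 3·(-3) = 16 - (-9) = 25
j: 3·4 - (-4)·4 = 12 - (-16) = 28
k: (-4)·(-3) - 4·4 = 12 - 16 = -4
m × n = (25, 28, -4)
|m × n| = √(25² + 28² + (-4)²) = √1425 ≈ 37.7492

37.749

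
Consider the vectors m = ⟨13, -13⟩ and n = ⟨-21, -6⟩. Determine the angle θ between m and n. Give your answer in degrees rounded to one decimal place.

m · n = 13·(-21) + (-13)·(-6) = -273 + 78 = -195
|m|² = 169 + 169 = 338,  |m| = √338 ≈ 18.384776
|n|² = 441 + 36 = 477,  |n| = √477 ≈ 21.840330
cos θ = -195 / (18.384776 · 21.840330) ≈ -0.48564
θ = arccos(-0.48564) ≈ 119.1°

119.1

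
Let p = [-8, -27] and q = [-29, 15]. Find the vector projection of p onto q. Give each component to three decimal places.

p · q = (-8)·(-29) + (-27)·15 = 232 - 405 = -173
|q|² = 841 + 225 = 1066
proj_q p = (-173/1066) · (-29, 15) ≈ (4.706, -2.434)

(4.706, -2.434)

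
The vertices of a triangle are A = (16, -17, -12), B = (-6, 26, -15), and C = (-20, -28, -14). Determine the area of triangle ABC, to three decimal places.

AB = (-22, 43, -3),  AC = (-36, -11, -2)
i: 43·(-2) - (-3)·(-11) = -86 - 33 = -119
j: (-3)·(-36) - (-22)·(-2) = 108 - 44 = 64
k: (-22)·(-11) - 43·(-36) = 242 - (-1548) = 1790
AB × AC = (-119, 64, 1790)
|AB × AC| = √3222357 ≈ 1795.0925
area = ½ · 1795.0925 ≈ 897.546

897.546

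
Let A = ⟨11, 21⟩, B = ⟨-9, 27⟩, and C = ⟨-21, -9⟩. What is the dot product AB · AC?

460

AB = B − A = (-20, 6)
AC = C − A = (-32, -30)
AB · AC = (-20)·(-32) + 6·(-30) = 640 - 180 = 460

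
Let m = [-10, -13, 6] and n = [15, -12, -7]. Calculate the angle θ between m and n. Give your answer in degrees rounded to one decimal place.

95.8

m · n = (-10)·15 + (-13)·(-12) + 6·(-7) = -150 + 156 - 42 = -36
|m|² = 100 + 169 + 36 = 305,  |m| = √305 ≈ 17.464249
|n|² = 225 + 144 + 49 = 418,  |n| = √418 ≈ 20.445048
cos θ = -36 / (17.464249 · 20.445048) ≈ -0.10082
θ = arccos(-0.10082) ≈ 95.8°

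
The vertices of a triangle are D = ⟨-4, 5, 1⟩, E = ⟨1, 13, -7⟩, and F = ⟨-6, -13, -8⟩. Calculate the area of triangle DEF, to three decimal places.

118.166

DE = (5, 8, -8),  DF = (-2, -18, -9)
i: 8·(-9) - (-8)·(-18) = -72 - 144 = -216
j: (-8)·(-2) - 5·(-9) = 16 - (-45) = 61
k: 5·(-18) - 8·(-2) = -90 - (-16) = -74
DE × DF = (-216, 61, -74)
|DE × DF| = √55853 ≈ 236.3324
area = ½ · 236.3324 ≈ 118.166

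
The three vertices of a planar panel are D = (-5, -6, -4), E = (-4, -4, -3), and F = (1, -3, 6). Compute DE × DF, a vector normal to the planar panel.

(17, -4, -9)

DE = (1, 2, 1)
DF = (6, 3, 10)
i: 2·10 - 1·3 = 20 - 3 = 17
j: 1·6 - 1·10 = 6 - 10 = -4
k: 1·3 - 2·6 = 3 - 12 = -9
DE × DF = (17, -4, -9)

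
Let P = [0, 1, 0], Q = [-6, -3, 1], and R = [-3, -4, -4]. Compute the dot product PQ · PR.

PQ = Q − P = (-6, -4, 1)
PR = R − P = (-3, -5, -4)
PQ · PR = (-6)·(-3) + (-4)·(-5) + 1·(-4) = 18 + 20 - 4 = 34

34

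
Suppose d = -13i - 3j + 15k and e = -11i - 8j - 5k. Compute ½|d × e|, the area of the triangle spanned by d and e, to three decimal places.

137.991

i: (-3)·(-5) - 15·(-8) = 15 - (-120) = 135
j: 15·(-11) - (-13)·(-5) = -165 - 65 = -230
k: (-13)·(-8) - (-3)·(-11) = 104 - 33 = 71
d × e = (135, -230, 71)
|d × e| = √(135² + (-230)² + 71²) = √76166 ≈ 275.9819
area = ½ · 275.9819 ≈ 137.991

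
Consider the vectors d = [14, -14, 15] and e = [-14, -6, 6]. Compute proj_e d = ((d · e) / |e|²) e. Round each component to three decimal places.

(1.149, 0.493, -0.493)

d · e = 14·(-14) + (-14)·(-6) + 15·6 = -196 + 84 + 90 = -22
|e|² = 196 + 36 + 36 = 268
proj_e d = (-22/268) · (-14, -6, 6) ≈ (1.149, 0.493, -0.493)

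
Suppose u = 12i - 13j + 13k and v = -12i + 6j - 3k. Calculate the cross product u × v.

i: (-13)·(-3) - 13·6 = 39 - 78 = -39
j: 13·(-12) - 12·(-3) = -156 - (-36) = -120
k: 12·6 - (-13)·(-12) = 72 - 156 = -84
u × v = (-39, -120, -84)

(-39, -120, -84)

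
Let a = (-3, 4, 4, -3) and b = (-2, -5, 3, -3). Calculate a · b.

a · b = (-3)·(-2) + 4·(-5) + 4·3 + (-3)·(-3) = 6 - 20 + 12 + 9 = 7

7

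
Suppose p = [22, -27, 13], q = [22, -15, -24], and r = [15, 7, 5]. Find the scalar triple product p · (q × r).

q × r:
i: (-15)·5 - (-24)·7 = -75 - (-168) = 93
j: (-24)·15 - 22·5 = -360 - 110 = -470
k: 22·7 - (-15)·15 = 154 - (-225) = 379
q × r = (93, -470, 379)
p · (q × r) = 22·93 + (-27)·(-470) + 13·379 = 2046 + 12690 + 4927 = 19663

19663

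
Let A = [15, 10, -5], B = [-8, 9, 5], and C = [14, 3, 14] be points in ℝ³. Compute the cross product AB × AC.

(51, 427, 160)

AB = (-23, -1, 10)
AC = (-1, -7, 19)
i: (-1)·19 - 10·(-7) = -19 - (-70) = 51
j: 10·(-1) - (-23)·19 = -10 - (-437) = 427
k: (-23)·(-7) - (-1)·(-1) = 161 - 1 = 160
AB × AC = (51, 427, 160)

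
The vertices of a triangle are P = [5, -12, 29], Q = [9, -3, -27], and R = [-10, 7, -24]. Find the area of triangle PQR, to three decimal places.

611.513

PQ = (4, 9, -56),  PR = (-15, 19, -53)
i: 9·(-53) - (-56)·19 = -477 - (-1064) = 587
j: (-56)·(-15) - 4·(-53) = 840 - (-212) = 1052
k: 4·19 - 9·(-15) = 76 - (-135) = 211
PQ × PR = (587, 1052, 211)
|PQ × PR| = √1495794 ≈ 1223.0266
area = ½ · 1223.0266 ≈ 611.513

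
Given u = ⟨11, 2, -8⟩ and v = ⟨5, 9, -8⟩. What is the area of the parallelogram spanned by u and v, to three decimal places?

i: 2·(-8) - (-8)·9 = -16 - (-72) = 56
j: (-8)·5 - 11·(-8) = -40 - (-88) = 48
k: 11·9 - 2·5 = 99 - 10 = 89
u × v = (56, 48, 89)
|u × v| = √(56² + 48² + 89²) = √13361 ≈ 115.5898

115.590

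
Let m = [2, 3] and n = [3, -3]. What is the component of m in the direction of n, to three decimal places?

m · n = 2·3 + 3·(-3) = 6 - 9 = -3
|n| = √(9 + 9) = √18 ≈ 4.2426
comp_n m = -3 / √18 ≈ -0.707

-0.707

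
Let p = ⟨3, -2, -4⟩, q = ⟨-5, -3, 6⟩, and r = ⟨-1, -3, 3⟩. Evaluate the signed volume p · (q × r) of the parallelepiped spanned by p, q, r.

-39

q × r:
i: (-3)·3 - 6·(-3) = -9 - (-18) = 9
j: 6·(-1) - (-5)·3 = -6 - (-15) = 9
k: (-5)·(-3) - (-3)·(-1) = 15 - 3 = 12
q × r = (9, 9, 12)
p · (q × r) = 3·9 + (-2)·9 + (-4)·12 = 27 - 18 - 48 = -39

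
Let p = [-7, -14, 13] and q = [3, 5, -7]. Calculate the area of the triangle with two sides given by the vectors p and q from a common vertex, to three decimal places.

i: (-14)·(-7) - 13·5 = 98 - 65 = 33
j: 13·3 - (-7)·(-7) = 39 - 49 = -10
k: (-7)·5 - (-14)·3 = -35 - (-42) = 7
p × q = (33, -10, 7)
|p × q| = √(33² + (-10)² + 7²) = √1238 ≈ 35.1852
area = ½ · 35.1852 ≈ 17.593

17.593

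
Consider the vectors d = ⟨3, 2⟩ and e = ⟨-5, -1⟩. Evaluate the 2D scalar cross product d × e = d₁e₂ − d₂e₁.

7

3·(-1) - 2·(-5) = -3 - (-10) = 7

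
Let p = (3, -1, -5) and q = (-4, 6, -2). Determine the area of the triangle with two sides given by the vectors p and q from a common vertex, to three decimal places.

i: (-1)·(-2) - (-5)·6 = 2 - (-30) = 32
j: (-5)·(-4) - 3·(-2) = 20 - (-6) = 26
k: 3·6 - (-1)·(-4) = 18 - 4 = 14
p × q = (32, 26, 14)
|p × q| = √(32² + 26² + 14²) = √1896 ≈ 43.5431
area = ½ · 43.5431 ≈ 21.772

21.772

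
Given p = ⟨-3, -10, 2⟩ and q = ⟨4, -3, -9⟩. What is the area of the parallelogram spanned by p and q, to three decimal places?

109.444

i: (-10)·(-9) - 2·(-3) = 90 - (-6) = 96
j: 2·4 - (-3)·(-9) = 8 - 27 = -19
k: (-3)·(-3) - (-10)·4 = 9 - (-40) = 49
p × q = (96, -19, 49)
|p × q| = √(96² + (-19)² + 49²) = √11978 ≈ 109.4440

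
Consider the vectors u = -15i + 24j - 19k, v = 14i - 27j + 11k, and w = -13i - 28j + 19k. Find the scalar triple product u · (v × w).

v × w:
i: (-27)·19 - 11·(-28) = -513 - (-308) = -205
j: 11·(-13) - 14·19 = -143 - 266 = -409
k: 14·(-28) - (-27)·(-13) = -392 - 351 = -743
v × w = (-205, -409, -743)
u · (v × w) = (-15)·(-205) + 24·(-409) + (-19)·(-743) = 3075 - 9816 + 14117 = 7376

7376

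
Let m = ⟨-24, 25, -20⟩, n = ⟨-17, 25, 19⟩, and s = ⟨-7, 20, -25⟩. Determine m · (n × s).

13470

n × s:
i: 25·(-25) - 19·20 = -625 - 380 = -1005
j: 19·(-7) - (-17)·(-25) = -133 - 425 = -558
k: (-17)·20 - 25·(-7) = -340 - (-175) = -165
n × s = (-1005, -558, -165)
m · (n × s) = (-24)·(-1005) + 25·(-558) + (-20)·(-165) = 24120 - 13950 + 3300 = 13470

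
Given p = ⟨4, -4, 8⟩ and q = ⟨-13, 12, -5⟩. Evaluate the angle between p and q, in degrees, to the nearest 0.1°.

141.0

p · q = 4·(-13) + (-4)·12 + 8·(-5) = -52 - 48 - 40 = -140
|p|² = 16 + 16 + 64 = 96,  |p| = √96 ≈ 9.797959
|q|² = 169 + 144 + 25 = 338,  |q| = √338 ≈ 18.384776
cos θ = -140 / (9.797959 · 18.384776) ≈ -0.77720
θ = arccos(-0.77720) ≈ 141.0°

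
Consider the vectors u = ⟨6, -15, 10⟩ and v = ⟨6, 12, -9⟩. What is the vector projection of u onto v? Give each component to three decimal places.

(-5.379, -10.759, 8.069)

u · v = 6·6 + (-15)·12 + 10·(-9) = 36 - 180 - 90 = -234
|v|² = 36 + 144 + 81 = 261
proj_v u = (-234/261) · (6, 12, -9) ≈ (-5.379, -10.759, 8.069)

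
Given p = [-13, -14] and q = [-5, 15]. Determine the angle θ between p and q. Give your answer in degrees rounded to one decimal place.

118.7

p · q = (-13)·(-5) + (-14)·15 = 65 - 210 = -145
|p|² = 169 + 196 = 365,  |p| = √365 ≈ 19.104973
|q|² = 25 + 225 = 250,  |q| = √250 ≈ 15.811388
cos θ = -145 / (19.104973 · 15.811388) ≈ -0.48001
θ = arccos(-0.48001) ≈ 118.7°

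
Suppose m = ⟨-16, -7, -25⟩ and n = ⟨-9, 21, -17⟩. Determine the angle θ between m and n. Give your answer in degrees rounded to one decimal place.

m · n = (-16)·(-9) + (-7)·21 + (-25)·(-17) = 144 - 147 + 425 = 422
|m|² = 256 + 49 + 625 = 930,  |m| = √930 ≈ 30.495901
|n|² = 81 + 441 + 289 = 811,  |n| = √811 ≈ 28.478062
cos θ = 422 / (30.495901 · 28.478062) ≈ 0.48592
θ = arccos(0.48592) ≈ 60.9°

60.9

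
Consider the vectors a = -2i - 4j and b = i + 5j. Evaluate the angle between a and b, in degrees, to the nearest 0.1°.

164.7

a · b = (-2)·1 + (-4)·5 = -2 - 20 = -22
|a|² = 4 + 16 = 20,  |a| = √20 ≈ 4.472136
|b|² = 1 + 25 = 26,  |b| = √26 ≈ 5.099020
cos θ = -22 / (4.472136 · 5.099020) ≈ -0.96476
θ = arccos(-0.96476) ≈ 164.7°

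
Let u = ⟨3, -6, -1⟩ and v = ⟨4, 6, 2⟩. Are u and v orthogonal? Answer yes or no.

no

u · v = 3·4 + (-6)·6 + (-1)·2 = 12 - 36 - 2 = -26
Nonzero, so the vectors are not orthogonal.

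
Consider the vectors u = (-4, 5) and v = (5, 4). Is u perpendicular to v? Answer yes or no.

yes

u · v = (-4)·5 + 5·4 = -20 + 20 = 0
Zero, so the vectors are orthogonal.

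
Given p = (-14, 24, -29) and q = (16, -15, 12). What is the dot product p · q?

-932

p · q = (-14)·16 + 24·(-15) + (-29)·12 = -224 - 360 - 348 = -932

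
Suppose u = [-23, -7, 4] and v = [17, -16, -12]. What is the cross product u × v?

(148, -208, 487)

i: (-7)·(-12) - 4·(-16) = 84 - (-64) = 148
j: 4·17 - (-23)·(-12) = 68 - 276 = -208
k: (-23)·(-16) - (-7)·17 = 368 - (-119) = 487
u × v = (148, -208, 487)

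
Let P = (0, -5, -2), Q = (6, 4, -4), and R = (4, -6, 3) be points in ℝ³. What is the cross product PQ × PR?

PQ = (6, 9, -2)
PR = (4, -1, 5)
i: 9·5 - (-2)·(-1) = 45 - 2 = 43
j: (-2)·4 - 6·5 = -8 - 30 = -38
k: 6·(-1) - 9·4 = -6 - 36 = -42
PQ × PR = (43, -38, -42)

(43, -38, -42)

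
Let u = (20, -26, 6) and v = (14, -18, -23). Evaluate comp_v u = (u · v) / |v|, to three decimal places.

18.834

u · v = 20·14 + (-26)·(-18) + 6·(-23) = 280 + 468 - 138 = 610
|v| = √(196 + 324 + 529) = √1049 ≈ 32.3883
comp_v u = 610 / √1049 ≈ 18.834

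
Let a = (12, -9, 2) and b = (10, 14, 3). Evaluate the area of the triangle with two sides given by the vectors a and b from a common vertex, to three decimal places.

i: (-9)·3 - 2·14 = -27 - 28 = -55
j: 2·10 - 12·3 = 20 - 36 = -16
k: 12·14 - (-9)·10 = 168 - (-90) = 258
a × b = (-55, -16, 258)
|a × b| = √((-55)² + (-16)² + 258²) = √69845 ≈ 264.2820
area = ½ · 264.2820 ≈ 132.141

132.141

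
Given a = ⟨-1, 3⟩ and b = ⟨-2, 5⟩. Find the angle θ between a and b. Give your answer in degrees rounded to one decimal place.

3.4

a · b = (-1)·(-2) + 3·5 = 2 + 15 = 17
|a|² = 1 + 9 = 10,  |a| = √10 ≈ 3.162278
|b|² = 4 + 25 = 29,  |b| = √29 ≈ 5.385165
cos θ = 17 / (3.162278 · 5.385165) ≈ 0.99827
θ = arccos(0.99827) ≈ 3.4°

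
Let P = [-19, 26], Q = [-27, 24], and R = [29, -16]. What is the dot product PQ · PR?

-300

PQ = Q − P = (-8, -2)
PR = R − P = (48, -42)
PQ · PR = (-8)·48 + (-2)·(-42) = -384 + 84 = -300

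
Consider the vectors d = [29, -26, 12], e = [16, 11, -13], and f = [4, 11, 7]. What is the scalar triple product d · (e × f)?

12228

e × f:
i: 11·7 - (-13)·11 = 77 - (-143) = 220
j: (-13)·4 - 16·7 = -52 - 112 = -164
k: 16·11 - 11·4 = 176 - 44 = 132
e × f = (220, -164, 132)
d · (e × f) = 29·220 + (-26)·(-164) + 12·132 = 6380 + 4264 + 1584 = 12228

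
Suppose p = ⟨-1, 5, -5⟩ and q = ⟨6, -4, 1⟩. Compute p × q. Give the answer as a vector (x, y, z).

(-15, -29, -26)

i: 5·1 - (-5)·(-4) = 5 - 20 = -15
j: (-5)·6 - (-1)·1 = -30 - (-1) = -29
k: (-1)·(-4) - 5·6 = 4 - 30 = -26
p × q = (-15, -29, -26)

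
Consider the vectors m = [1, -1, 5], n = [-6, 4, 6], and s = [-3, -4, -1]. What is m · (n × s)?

n × s:
i: 4·(-1) - 6·(-4) = -4 - (-24) = 20
j: 6·(-3) - (-6)·(-1) = -18 - 6 = -24
k: (-6)·(-4) - 4·(-3) = 24 - (-12) = 36
n × s = (20, -24, 36)
m · (n × s) = 1·20 + (-1)·(-24) + 5·36 = 20 + 24 + 180 = 224

224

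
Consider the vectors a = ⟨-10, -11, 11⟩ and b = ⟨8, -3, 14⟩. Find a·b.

107

a · b = (-10)·8 + (-11)·(-3) + 11·14 = -80 + 33 + 154 = 107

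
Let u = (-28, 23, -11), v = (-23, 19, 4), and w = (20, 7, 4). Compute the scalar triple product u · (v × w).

8563

v × w:
i: 19·4 - 4·7 = 76 - 28 = 48
j: 4·20 - (-23)·4 = 80 - (-92) = 172
k: (-23)·7 - 19·20 = -161 - 380 = -541
v × w = (48, 172, -541)
u · (v × w) = (-28)·48 + 23·172 + (-11)·(-541) = -1344 + 3956 + 5951 = 8563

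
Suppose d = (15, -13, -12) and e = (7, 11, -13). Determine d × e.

i: (-13)·(-13) - (-12)·11 = 169 - (-132) = 301
j: (-12)·7 - 15·(-13) = -84 - (-195) = 111
k: 15·11 - (-13)·7 = 165 - (-91) = 256
d × e = (301, 111, 256)

(301, 111, 256)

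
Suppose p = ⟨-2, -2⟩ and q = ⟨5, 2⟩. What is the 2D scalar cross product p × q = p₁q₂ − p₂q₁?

(-2)·2 - (-2)·5 = -4 - (-10) = 6

6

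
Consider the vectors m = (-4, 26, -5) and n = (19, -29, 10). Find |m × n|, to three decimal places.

i: 26·10 - (-5)·(-29) = 260 - 145 = 115
j: (-5)·19 - (-4)·10 = -95 - (-40) = -55
k: (-4)·(-29) - 26·19 = 116 - 494 = -378
m × n = (115, -55, -378)
|m × n| = √(115² + (-55)² + (-378)²) = √159134 ≈ 398.9160

398.916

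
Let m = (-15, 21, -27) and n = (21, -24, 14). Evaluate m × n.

(-354, -357, -81)

i: 21·14 - (-27)·(-24) = 294 - 648 = -354
j: (-27)·21 - (-15)·14 = -567 - (-210) = -357
k: (-15)·(-24) - 21·21 = 360 - 441 = -81
m × n = (-354, -357, -81)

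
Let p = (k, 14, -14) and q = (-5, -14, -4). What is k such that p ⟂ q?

p · q = k·(-5) + 14·(-14) + (-14)·(-4) = -140 - 5k
Set equal to 0: -5k = 140, so k = -28.

-28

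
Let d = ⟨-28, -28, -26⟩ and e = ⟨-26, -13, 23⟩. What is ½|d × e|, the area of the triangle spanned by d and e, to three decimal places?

842.499

i: (-28)·23 - (-26)·(-13) = -644 - 338 = -982
j: (-26)·(-26) - (-28)·23 = 676 - (-644) = 1320
k: (-28)·(-13) - (-28)·(-26) = 364 - 728 = -364
d × e = (-982, 1320, -364)
|d × e| = √((-982)² + 1320² + (-364)²) = √2839220 ≈ 1684.9985
area = ½ · 1684.9985 ≈ 842.499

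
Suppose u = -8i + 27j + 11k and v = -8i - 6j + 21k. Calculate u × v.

i: 27·21 - 11·(-6) = 567 - (-66) = 633
j: 11·(-8) - (-8)·21 = -88 - (-168) = 80
k: (-8)·(-6) - 27·(-8) = 48 - (-216) = 264
u × v = (633, 80, 264)

(633, 80, 264)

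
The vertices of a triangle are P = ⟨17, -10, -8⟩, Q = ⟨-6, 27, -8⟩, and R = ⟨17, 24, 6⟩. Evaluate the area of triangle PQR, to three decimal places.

495.866

PQ = (-23, 37, 0),  PR = (0, 34, 14)
i: 37·14 - 0·34 = 518 - 0 = 518
j: 0·0 - (-23)·14 = 0 - (-322) = 322
k: (-23)·34 - 37·0 = -782 - 0 = -782
PQ × PR = (518, 322, -782)
|PQ × PR| = √983532 ≈ 991.7318
area = ½ · 991.7318 ≈ 495.866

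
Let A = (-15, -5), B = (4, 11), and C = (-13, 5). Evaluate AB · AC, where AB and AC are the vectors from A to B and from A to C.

AB = B − A = (19, 16)
AC = C − A = (2, 10)
AB · AC = 19·2 + 16·10 = 38 + 160 = 198

198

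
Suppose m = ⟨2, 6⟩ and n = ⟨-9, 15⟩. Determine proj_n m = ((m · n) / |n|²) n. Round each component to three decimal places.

(-2.118, 3.529)

m · n = 2·(-9) + 6·15 = -18 + 90 = 72
|n|² = 81 + 225 = 306
proj_n m = (72/306) · (-9, 15) ≈ (-2.118, 3.529)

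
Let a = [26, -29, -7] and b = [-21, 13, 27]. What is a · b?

a · b = 26·(-21) + (-29)·13 + (-7)·27 = -546 - 377 - 189 = -1112

-1112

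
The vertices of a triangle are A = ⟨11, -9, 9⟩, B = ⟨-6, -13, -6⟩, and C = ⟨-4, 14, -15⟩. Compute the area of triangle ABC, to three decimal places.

AB = (-17, -4, -15),  AC = (-15, 23, -24)
i: (-4)·(-24) - (-15)·23 = 96 - (-345) = 441
j: (-15)·(-15) - (-17)·(-24) = 225 - 408 = -183
k: (-17)·23 - (-4)·(-15) = -391 - 60 = -451
AB × AC = (441, -183, -451)
|AB × AC| = √431371 ≈ 656.7884
area = ½ · 656.7884 ≈ 328.394

328.394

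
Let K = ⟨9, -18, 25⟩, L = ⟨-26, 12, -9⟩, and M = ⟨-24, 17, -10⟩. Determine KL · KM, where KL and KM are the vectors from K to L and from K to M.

KL = L − K = (-35, 30, -34)
KM = M − K = (-33, 35, -35)
KL · KM = (-35)·(-33) + 30·35 + (-34)·(-35) = 1155 + 1050 + 1190 = 3395

3395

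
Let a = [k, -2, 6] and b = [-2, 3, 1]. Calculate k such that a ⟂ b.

a · b = k·(-2) + (-2)·3 + 6·1 = 0 - 2k
Set equal to 0: -2k = 0, so k = 0.

0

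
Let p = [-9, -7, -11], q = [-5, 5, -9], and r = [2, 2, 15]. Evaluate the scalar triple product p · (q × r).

-1016

q × r:
i: 5·15 - (-9)·2 = 75 - (-18) = 93
j: (-9)·2 - (-5)·15 = -18 - (-75) = 57
k: (-5)·2 - 5·2 = -10 - 10 = -20
q × r = (93, 57, -20)
p · (q × r) = (-9)·93 + (-7)·57 + (-11)·(-20) = -837 - 399 + 220 = -1016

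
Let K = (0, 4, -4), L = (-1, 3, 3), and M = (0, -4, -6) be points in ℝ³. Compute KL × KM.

(58, -2, 8)

KL = (-1, -1, 7)
KM = (0, -8, -2)
i: (-1)·(-2) - 7·(-8) = 2 - (-56) = 58
j: 7·0 - (-1)·(-2) = 0 - 2 = -2
k: (-1)·(-8) - (-1)·0 = 8 - 0 = 8
KL × KM = (58, -2, 8)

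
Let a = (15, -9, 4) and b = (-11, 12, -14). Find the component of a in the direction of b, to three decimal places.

-15.323

a · b = 15·(-11) + (-9)·12 + 4·(-14) = -165 - 108 - 56 = -329
|b| = √(121 + 144 + 196) = √461 ≈ 21.4709
comp_b a = -329 / √461 ≈ -15.323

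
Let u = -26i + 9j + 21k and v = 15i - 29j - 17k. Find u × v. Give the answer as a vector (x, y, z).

(456, -127, 619)

i: 9·(-17) - 21·(-29) = -153 - (-609) = 456
j: 21·15 - (-26)·(-17) = 315 - 442 = -127
k: (-26)·(-29) - 9·15 = 754 - 135 = 619
u × v = (456, -127, 619)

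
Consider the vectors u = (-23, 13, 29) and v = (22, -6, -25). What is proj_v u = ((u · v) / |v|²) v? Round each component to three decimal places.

u · v = (-23)·22 + 13·(-6) + 29·(-25) = -506 - 78 - 725 = -1309
|v|² = 484 + 36 + 625 = 1145
proj_v u = (-1309/1145) · (22, -6, -25) ≈ (-25.151, 6.859, 28.581)

(-25.151, 6.859, 28.581)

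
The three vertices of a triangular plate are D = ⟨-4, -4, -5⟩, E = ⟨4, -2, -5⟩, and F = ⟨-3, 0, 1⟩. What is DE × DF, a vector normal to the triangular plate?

(12, -48, 30)

DE = (8, 2, 0)
DF = (1, 4, 6)
i: 2·6 - 0·4 = 12 - 0 = 12
j: 0·1 - 8·6 = 0 - 48 = -48
k: 8·4 - 2·1 = 32 - 2 = 30
DE × DF = (12, -48, 30)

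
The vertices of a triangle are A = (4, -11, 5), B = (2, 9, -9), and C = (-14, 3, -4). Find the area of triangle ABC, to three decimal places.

AB = (-2, 20, -14),  AC = (-18, 14, -9)
i: 20·(-9) - (-14)·14 = -180 - (-196) = 16
j: (-14)·(-18) - (-2)·(-9) = 252 - 18 = 234
k: (-2)·14 - 20·(-18) = -28 - (-360) = 332
AB × AC = (16, 234, 332)
|AB × AC| = √165236 ≈ 406.4923
area = ½ · 406.4923 ≈ 203.246

203.246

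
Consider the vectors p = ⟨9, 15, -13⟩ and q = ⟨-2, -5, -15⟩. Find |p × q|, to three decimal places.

332.033

i: 15·(-15) - (-13)·(-5) = -225 - 65 = -290
j: (-13)·(-2) - 9·(-15) = 26 - (-135) = 161
k: 9·(-5) - 15·(-2) = -45 - (-30) = -15
p × q = (-290, 161, -15)
|p × q| = √((-290)² + 161² + (-15)²) = √110246 ≈ 332.0331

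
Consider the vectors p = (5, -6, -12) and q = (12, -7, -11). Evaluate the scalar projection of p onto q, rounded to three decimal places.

p · q = 5·12 + (-6)·(-7) + (-12)·(-11) = 60 + 42 + 132 = 234
|q| = √(144 + 49 + 121) = √314 ≈ 17.7200
comp_q p = 234 / √314 ≈ 13.205

13.205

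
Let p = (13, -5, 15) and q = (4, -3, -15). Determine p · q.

-158

p · q = 13·4 + (-5)·(-3) + 15·(-15) = 52 + 15 - 225 = -158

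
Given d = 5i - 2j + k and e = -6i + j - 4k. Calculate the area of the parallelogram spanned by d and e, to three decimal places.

17.146

i: (-2)·(-4) - 1·1 = 8 - 1 = 7
j: 1·(-6) - 5·(-4) = -6 - (-20) = 14
k: 5·1 - (-2)·(-6) = 5 - 12 = -7
d × e = (7, 14, -7)
|d × e| = √(7² + 14² + (-7)²) = √294 ≈ 17.1464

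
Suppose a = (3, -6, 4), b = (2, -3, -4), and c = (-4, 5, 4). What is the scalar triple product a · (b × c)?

b × c:
i: (-3)·4 - (-4)·5 = -12 - (-20) = 8
j: (-4)·(-4) - 2·4 = 16 - 8 = 8
k: 2·5 - (-3)·(-4) = 10 - 12 = -2
b × c = (8, 8, -2)
a · (b × c) = 3·8 + (-6)·8 + 4·(-2) = 24 - 48 - 8 = -32

-32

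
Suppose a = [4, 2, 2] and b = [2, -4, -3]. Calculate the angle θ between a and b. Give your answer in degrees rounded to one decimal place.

a · b = 4·2 + 2·(-4) + 2·(-3) = 8 - 8 - 6 = -6
|a|² = 16 + 4 + 4 = 24,  |a| = √24 ≈ 4.898979
|b|² = 4 + 16 + 9 = 29,  |b| = √29 ≈ 5.385165
cos θ = -6 / (4.898979 · 5.385165) ≈ -0.22743
θ = arccos(-0.22743) ≈ 103.1°

103.1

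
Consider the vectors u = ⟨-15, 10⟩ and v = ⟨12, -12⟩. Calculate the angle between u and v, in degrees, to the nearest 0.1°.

168.7

u · v = (-15)·12 + 10·(-12) = -180 - 120 = -300
|u|² = 225 + 100 = 325,  |u| = √325 ≈ 18.027756
|v|² = 144 + 144 = 288,  |v| = √288 ≈ 16.970563
cos θ = -300 / (18.027756 · 16.970563) ≈ -0.98058
θ = arccos(-0.98058) ≈ 168.7°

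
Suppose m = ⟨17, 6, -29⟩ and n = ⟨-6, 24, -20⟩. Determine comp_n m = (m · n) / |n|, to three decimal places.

m · n = 17·(-6) + 6·24 + (-29)·(-20) = -102 + 144 + 580 = 622
|n| = √(36 + 576 + 400) = √1012 ≈ 31.8119
comp_n m = 622 / √1012 ≈ 19.552

19.552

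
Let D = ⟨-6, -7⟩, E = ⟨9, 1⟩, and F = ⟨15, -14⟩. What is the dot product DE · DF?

259

DE = E − D = (15, 8)
DF = F − D = (21, -7)
DE · DF = 15·21 + 8·(-7) = 315 - 56 = 259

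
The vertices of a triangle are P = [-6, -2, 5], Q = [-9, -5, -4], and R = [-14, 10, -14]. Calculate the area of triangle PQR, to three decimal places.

PQ = (-3, -3, -9),  PR = (-8, 12, -19)
i: (-3)·(-19) - (-9)·12 = 57 - (-108) = 165
j: (-9)·(-8) - (-3)·(-19) = 72 - 57 = 15
k: (-3)·12 - (-3)·(-8) = -36 - 24 = -60
PQ × PR = (165, 15, -60)
|PQ × PR| = √31050 ≈ 176.2101
area = ½ · 176.2101 ≈ 88.105

88.105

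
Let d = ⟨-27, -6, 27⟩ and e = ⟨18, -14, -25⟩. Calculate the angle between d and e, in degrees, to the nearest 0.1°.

145.4

d · e = (-27)·18 + (-6)·(-14) + 27·(-25) = -486 + 84 - 675 = -1077
|d|² = 729 + 36 + 729 = 1494,  |d| = √1494 ≈ 38.652296
|e|² = 324 + 196 + 625 = 1145,  |e| = √1145 ≈ 33.837849
cos θ = -1077 / (38.652296 · 33.837849) ≈ -0.82345
θ = arccos(-0.82345) ≈ 145.4°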